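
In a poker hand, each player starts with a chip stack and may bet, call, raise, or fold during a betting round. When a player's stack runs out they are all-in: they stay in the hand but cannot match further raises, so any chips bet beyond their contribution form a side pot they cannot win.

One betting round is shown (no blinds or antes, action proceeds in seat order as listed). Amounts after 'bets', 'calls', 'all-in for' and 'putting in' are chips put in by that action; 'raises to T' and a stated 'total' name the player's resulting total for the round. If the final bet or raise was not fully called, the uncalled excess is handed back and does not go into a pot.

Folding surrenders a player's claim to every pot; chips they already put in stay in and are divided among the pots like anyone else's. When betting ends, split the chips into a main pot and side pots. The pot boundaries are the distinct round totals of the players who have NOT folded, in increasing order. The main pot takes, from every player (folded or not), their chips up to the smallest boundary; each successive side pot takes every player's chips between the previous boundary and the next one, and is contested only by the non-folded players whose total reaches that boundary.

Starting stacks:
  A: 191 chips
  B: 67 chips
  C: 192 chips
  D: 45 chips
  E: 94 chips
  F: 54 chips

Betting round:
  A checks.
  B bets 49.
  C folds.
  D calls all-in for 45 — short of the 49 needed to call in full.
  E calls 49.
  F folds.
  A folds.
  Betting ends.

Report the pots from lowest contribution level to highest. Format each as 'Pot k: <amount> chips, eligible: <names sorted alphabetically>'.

Contributions: B=49, D=45, E=49
Folded: A, C, F
Pot levels (distinct totals of non-folded players): 45, 49
Layer 1-45: 45 each from B, D, E = 45*3 = 135 chips; eligible B, D, E
Layer 46-49: 4 each from B, E = 4*2 = 8 chips; eligible B, E

Pot 1: 135 chips, eligible: B, D, E
Pot 2: 8 chips, eligible: B, E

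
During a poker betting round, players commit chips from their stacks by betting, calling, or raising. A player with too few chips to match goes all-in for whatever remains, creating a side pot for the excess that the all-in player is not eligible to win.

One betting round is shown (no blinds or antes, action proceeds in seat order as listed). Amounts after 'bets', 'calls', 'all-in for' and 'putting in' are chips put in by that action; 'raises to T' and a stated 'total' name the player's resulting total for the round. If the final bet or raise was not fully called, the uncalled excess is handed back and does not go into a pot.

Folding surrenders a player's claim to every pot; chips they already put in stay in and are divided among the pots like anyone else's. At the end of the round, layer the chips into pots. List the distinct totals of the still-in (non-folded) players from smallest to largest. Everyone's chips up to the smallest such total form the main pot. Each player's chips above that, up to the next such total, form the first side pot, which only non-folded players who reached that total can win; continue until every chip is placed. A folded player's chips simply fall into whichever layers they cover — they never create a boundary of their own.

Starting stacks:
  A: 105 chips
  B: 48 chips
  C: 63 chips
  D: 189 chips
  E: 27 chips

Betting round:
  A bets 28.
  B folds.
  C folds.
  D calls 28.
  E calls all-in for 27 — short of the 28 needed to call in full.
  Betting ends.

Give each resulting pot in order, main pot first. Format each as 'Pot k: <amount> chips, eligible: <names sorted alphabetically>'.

Contributions: A=28, D=28, E=27
Folded: B, C
Pot levels (distinct totals of non-folded players): 27, 28
Layer 1-27: 27 each from A, D, E = 27*3 = 81 chips; eligible A, D, E
Layer 28-28: 1 each from A, D = 1*2 = 2 chips; eligible A, D

Pot 1: 81 chips, eligible: A, D, E
Pot 2: 2 chips, eligible: A, D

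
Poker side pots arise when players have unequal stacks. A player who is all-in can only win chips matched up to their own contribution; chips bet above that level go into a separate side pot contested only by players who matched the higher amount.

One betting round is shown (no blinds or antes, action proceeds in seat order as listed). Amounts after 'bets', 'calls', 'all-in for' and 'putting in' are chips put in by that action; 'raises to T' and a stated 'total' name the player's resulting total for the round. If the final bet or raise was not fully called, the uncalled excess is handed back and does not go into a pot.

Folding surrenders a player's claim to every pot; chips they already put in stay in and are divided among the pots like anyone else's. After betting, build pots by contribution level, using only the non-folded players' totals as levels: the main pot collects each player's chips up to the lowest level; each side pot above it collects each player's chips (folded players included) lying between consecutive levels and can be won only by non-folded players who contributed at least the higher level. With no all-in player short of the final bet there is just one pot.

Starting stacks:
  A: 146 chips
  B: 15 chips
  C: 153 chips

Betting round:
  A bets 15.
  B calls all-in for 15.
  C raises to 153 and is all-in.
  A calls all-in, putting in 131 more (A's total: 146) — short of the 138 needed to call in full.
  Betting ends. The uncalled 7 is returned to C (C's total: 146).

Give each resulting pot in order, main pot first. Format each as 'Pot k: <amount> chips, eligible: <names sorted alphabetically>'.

Pot 1: 45 chips, eligible: A, B, C
Pot 2: 262 chips, eligible: A, C

Derivation:
Contributions (after 7 returned to C): A=146, B=15, C=146
Pot levels (distinct totals of non-folded players): 15, 146
Layer 1-15: 15 each from A, B, C = 15*3 = 45 chips; eligible A, B, C
Layer 16-146: 131 each from A, C = 131*2 = 262 chips; eligible A, C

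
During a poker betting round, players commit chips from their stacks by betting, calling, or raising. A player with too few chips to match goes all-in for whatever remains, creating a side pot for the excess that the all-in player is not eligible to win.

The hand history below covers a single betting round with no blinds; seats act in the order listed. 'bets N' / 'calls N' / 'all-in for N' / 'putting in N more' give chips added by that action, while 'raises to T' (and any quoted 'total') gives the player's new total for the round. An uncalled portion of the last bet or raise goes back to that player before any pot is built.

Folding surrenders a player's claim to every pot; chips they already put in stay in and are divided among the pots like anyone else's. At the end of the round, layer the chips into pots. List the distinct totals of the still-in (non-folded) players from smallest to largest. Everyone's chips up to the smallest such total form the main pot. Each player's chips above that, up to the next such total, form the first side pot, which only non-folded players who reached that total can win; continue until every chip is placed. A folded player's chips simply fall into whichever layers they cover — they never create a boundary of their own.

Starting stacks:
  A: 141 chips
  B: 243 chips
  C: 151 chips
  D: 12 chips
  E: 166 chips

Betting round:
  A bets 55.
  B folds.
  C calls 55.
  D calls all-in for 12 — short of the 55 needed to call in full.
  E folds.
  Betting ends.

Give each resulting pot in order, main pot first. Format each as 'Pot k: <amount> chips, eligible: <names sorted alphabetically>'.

Contributions: A=55, C=55, D=12
Folded: B, E
Pot levels (distinct totals of non-folded players): 12, 55
Layer 1-12: 12 each from A, C, D = 12*3 = 36 chips; eligible A, C, D
Layer 13-55: 43 each from A, C = 43*2 = 86 chips; eligible A, C

Pot 1: 36 chips, eligible: A, C, D
Pot 2: 86 chips, eligible: A, C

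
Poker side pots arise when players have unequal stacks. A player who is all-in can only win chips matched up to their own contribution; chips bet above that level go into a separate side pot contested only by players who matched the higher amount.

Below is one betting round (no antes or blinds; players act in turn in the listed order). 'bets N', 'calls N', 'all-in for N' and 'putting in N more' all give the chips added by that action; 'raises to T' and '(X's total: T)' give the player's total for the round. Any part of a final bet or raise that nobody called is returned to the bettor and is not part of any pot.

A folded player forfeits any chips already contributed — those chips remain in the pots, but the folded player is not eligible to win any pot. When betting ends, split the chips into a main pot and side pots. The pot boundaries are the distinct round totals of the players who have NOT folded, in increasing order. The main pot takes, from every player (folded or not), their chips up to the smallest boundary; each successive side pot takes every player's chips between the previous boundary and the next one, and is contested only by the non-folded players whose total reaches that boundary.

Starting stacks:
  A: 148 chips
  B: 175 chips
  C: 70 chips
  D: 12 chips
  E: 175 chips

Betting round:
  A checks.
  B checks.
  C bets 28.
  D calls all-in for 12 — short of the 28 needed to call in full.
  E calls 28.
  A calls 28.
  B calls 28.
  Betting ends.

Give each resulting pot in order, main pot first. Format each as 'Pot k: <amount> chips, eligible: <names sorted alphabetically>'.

Pot 1: 60 chips, eligible: A, B, C, D, E
Pot 2: 64 chips, eligible: A, B, C, E

Derivation:
Contributions: A=28, B=28, C=28, D=12, E=28
Pot levels (distinct totals of non-folded players): 12, 28
Layer 1-12: 12 each from A, B, C, D, E = 12*5 = 60 chips; eligible A, B, C, D, E
Layer 13-28: 16 each from A, B, C, E = 16*4 = 64 chips; eligible A, B, C, E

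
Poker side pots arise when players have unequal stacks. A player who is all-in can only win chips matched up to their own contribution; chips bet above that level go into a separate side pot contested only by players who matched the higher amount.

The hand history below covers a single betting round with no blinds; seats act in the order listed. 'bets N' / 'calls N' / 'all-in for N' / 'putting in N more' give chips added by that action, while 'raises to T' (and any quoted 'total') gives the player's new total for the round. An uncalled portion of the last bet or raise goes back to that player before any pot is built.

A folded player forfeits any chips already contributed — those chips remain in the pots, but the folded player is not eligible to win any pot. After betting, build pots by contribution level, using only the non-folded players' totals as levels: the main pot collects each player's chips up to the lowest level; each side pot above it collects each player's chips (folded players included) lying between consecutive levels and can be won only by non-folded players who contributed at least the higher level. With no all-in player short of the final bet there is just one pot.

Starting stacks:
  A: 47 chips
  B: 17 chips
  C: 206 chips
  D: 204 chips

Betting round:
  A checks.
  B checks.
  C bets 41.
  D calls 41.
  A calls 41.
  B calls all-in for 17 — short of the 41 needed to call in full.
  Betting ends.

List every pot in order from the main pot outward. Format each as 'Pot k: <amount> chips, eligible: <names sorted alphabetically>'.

Contributions: A=41, B=17, C=41, D=41
Pot levels (distinct totals of non-folded players): 17, 41
Layer 1-17: 17 each from A, B, C, D = 17*4 = 68 chips; eligible A, B, C, D
Layer 18-41: 24 each from A, C, D = 24*3 = 72 chips; eligible A, C, D

Pot 1: 68 chips, eligible: A, B, C, D
Pot 2: 72 chips, eligible: A, C, D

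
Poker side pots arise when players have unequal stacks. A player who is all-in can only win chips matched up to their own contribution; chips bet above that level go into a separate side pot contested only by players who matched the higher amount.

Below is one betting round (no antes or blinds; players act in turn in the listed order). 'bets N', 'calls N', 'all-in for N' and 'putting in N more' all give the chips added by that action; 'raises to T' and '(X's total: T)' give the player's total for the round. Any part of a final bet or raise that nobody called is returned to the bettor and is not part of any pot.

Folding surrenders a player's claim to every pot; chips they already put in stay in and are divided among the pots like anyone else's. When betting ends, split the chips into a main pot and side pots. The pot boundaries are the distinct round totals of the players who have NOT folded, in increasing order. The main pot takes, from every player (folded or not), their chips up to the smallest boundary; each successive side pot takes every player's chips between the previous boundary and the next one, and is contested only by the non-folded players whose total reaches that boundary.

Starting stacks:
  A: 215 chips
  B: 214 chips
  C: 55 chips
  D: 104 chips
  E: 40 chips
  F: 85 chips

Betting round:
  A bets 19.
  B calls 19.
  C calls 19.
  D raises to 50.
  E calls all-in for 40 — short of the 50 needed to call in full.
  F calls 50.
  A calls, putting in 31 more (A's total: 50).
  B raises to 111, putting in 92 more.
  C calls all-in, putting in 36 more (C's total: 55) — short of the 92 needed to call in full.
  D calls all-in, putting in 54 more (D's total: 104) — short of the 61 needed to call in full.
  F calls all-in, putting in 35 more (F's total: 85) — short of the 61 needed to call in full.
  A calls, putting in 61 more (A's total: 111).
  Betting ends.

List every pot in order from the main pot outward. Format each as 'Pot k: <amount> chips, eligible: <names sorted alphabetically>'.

Contributions: A=111, B=111, C=55, D=104, E=40, F=85
Pot levels (distinct totals of non-folded players): 40, 55, 85, 104, 111
Layer 1-40: 40 each from A, B, C, D, E, F = 40*6 = 240 chips; eligible A, B, C, D, E, F
Layer 41-55: 15 each from A, B, C, D, F = 15*5 = 75 chips; eligible A, B, C, D, F
Layer 56-85: 30 each from A, B, D, F = 30*4 = 120 chips; eligible A, B, D, F
Layer 86-104: 19 each from A, B, D = 19*3 = 57 chips; eligible A, B, D
Layer 105-111: 7 each from A, B = 7*2 = 14 chips; eligible A, B

Pot 1: 240 chips, eligible: A, B, C, D, E, F
Pot 2: 75 chips, eligible: A, B, C, D, F
Pot 3: 120 chips, eligible: A, B, D, F
Pot 4: 57 chips, eligible: A, B, D
Pot 5: 14 chips, eligible: A, B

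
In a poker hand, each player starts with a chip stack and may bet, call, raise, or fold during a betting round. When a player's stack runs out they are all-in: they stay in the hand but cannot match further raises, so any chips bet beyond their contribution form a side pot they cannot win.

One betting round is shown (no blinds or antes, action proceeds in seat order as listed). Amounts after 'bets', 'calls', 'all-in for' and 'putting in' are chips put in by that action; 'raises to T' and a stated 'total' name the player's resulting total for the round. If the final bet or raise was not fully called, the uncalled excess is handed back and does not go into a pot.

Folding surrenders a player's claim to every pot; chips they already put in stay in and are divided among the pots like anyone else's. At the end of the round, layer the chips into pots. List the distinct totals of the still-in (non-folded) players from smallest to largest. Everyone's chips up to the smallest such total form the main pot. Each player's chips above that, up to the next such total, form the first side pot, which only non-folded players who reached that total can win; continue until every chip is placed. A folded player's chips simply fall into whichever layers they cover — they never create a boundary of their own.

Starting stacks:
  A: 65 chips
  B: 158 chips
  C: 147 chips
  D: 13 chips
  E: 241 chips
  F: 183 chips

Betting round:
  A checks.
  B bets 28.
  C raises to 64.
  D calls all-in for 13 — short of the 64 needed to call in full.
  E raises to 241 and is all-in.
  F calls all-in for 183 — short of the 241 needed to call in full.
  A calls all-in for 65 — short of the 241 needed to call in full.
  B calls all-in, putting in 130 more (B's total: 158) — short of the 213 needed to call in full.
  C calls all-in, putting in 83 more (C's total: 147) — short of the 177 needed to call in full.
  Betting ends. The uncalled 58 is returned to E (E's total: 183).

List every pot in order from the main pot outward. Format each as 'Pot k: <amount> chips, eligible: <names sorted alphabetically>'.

Contributions (after 58 returned to E): A=65, B=158, C=147, D=13, E=183, F=183
Pot levels (distinct totals of non-folded players): 13, 65, 147, 158, 183
Layer 1-13: 13 each from A, B, C, D, E, F = 13*6 = 78 chips; eligible A, B, C, D, E, F
Layer 14-65: 52 each from A, B, C, E, F = 52*5 = 260 chips; eligible A, B, C, E, F
Layer 66-147: 82 each from B, C, E, F = 82*4 = 328 chips; eligible B, C, E, F
Layer 148-158: 11 each from B, E, F = 11*3 = 33 chips; eligible B, E, F
Layer 159-183: 25 each from E, F = 25*2 = 50 chips; eligible E, F

Pot 1: 78 chips, eligible: A, B, C, D, E, F
Pot 2: 260 chips, eligible: A, B, C, E, F
Pot 3: 328 chips, eligible: B, C, E, F
Pot 4: 33 chips, eligible: B, E, F
Pot 5: 50 chips, eligible: E, F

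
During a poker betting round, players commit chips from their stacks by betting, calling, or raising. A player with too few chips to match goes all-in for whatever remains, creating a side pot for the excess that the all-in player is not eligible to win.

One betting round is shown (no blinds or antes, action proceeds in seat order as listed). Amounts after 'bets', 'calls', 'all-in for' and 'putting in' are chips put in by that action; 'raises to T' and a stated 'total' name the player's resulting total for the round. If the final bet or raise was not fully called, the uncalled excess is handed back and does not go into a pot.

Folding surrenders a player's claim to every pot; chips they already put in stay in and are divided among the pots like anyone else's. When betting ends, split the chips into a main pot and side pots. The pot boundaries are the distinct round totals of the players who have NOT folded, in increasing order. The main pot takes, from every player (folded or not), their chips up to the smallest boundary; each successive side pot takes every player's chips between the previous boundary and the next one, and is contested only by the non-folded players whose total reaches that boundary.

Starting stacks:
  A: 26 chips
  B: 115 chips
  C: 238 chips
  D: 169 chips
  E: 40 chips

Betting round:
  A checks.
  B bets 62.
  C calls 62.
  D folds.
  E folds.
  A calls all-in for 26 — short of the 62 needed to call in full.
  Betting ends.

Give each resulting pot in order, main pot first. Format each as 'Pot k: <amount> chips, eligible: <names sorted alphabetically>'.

Contributions: A=26, B=62, C=62
Folded: D, E
Pot levels (distinct totals of non-folded players): 26, 62
Layer 1-26: 26 each from A, B, C = 26*3 = 78 chips; eligible A, B, C
Layer 27-62: 36 each from B, C = 36*2 = 72 chips; eligible B, C

Pot 1: 78 chips, eligible: A, B, C
Pot 2: 72 chips, eligible: B, C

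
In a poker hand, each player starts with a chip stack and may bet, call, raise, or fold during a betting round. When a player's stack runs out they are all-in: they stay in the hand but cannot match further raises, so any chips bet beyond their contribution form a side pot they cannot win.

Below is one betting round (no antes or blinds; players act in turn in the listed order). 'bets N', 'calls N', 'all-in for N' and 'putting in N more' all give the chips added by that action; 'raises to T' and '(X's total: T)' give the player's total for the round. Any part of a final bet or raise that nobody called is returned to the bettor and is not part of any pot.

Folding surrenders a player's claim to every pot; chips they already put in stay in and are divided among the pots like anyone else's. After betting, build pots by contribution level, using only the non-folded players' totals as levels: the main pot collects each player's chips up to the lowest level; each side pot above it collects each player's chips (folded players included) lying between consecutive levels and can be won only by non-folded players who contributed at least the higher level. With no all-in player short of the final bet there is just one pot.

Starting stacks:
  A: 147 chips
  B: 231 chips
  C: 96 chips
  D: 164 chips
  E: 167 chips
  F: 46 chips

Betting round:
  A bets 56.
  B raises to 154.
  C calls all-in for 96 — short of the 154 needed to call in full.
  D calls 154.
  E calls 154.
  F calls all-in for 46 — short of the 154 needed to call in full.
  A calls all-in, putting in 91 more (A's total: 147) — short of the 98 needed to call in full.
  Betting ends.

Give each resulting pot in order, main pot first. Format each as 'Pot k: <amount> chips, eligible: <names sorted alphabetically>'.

Pot 1: 276 chips, eligible: A, B, C, D, E, F
Pot 2: 250 chips, eligible: A, B, C, D, E
Pot 3: 204 chips, eligible: A, B, D, E
Pot 4: 21 chips, eligible: B, D, E

Derivation:
Contributions: A=147, B=154, C=96, D=154, E=154, F=46
Pot levels (distinct totals of non-folded players): 46, 96, 147, 154
Layer 1-46: 46 each from A, B, C, D, E, F = 46*6 = 276 chips; eligible A, B, C, D, E, F
Layer 47-96: 50 each from A, B, C, D, E = 50*5 = 250 chips; eligible A, B, C, D, E
Layer 97-147: 51 each from A, B, D, E = 51*4 = 204 chips; eligible A, B, D, E
Layer 148-154: 7 each from B, D, E = 7*3 = 21 chips; eligible B, D, E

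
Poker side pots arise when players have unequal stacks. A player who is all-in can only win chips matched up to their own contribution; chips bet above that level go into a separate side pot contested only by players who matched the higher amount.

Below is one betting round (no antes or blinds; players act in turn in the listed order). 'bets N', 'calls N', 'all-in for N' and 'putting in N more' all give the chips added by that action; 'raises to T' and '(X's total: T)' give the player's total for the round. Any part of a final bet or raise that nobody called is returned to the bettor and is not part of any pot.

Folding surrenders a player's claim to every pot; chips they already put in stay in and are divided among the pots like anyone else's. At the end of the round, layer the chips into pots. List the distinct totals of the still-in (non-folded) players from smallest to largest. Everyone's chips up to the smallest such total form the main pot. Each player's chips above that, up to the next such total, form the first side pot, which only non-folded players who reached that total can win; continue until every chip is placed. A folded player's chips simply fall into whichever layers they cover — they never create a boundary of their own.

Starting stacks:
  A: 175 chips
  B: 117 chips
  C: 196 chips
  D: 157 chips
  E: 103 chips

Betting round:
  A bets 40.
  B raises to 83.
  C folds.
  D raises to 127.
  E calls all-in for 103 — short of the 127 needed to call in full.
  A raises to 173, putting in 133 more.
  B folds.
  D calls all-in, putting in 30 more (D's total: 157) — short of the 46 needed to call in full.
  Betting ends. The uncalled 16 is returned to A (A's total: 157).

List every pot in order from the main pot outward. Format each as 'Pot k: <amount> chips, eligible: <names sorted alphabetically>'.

Pot 1: 392 chips, eligible: A, D, E
Pot 2: 108 chips, eligible: A, D

Derivation:
Contributions (after 16 returned to A): A=157, B=83, D=157, E=103
Folded: B, C
Pot levels (distinct totals of non-folded players): 103, 157
Layer 1-103: A 103 + B 83 + D 103 + E 103 = 392 chips; eligible A, D, E
Layer 104-157: 54 each from A, D = 54*2 = 108 chips; eligible A, D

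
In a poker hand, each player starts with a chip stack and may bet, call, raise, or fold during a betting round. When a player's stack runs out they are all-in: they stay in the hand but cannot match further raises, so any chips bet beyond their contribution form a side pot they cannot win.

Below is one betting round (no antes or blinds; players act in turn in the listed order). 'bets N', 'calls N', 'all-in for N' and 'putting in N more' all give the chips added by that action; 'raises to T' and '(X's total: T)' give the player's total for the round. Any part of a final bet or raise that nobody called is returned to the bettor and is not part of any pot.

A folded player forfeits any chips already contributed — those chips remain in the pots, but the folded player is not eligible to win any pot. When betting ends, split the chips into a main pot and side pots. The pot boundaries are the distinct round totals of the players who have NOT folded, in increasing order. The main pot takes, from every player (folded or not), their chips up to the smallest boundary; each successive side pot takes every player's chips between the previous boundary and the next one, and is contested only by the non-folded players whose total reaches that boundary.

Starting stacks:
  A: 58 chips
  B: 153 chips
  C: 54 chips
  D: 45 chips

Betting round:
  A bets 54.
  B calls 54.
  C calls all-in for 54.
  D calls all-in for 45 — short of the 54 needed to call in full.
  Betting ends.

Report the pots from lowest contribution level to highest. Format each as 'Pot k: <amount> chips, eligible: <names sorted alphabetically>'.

Contributions: A=54, B=54, C=54, D=45
Pot levels (distinct totals of non-folded players): 45, 54
Layer 1-45: 45 each from A, B, C, D = 45*4 = 180 chips; eligible A, B, C, D
Layer 46-54: 9 each from A, B, C = 9*3 = 27 chips; eligible A, B, C

Pot 1: 180 chips, eligible: A, B, C, D
Pot 2: 27 chips, eligible: A, B, C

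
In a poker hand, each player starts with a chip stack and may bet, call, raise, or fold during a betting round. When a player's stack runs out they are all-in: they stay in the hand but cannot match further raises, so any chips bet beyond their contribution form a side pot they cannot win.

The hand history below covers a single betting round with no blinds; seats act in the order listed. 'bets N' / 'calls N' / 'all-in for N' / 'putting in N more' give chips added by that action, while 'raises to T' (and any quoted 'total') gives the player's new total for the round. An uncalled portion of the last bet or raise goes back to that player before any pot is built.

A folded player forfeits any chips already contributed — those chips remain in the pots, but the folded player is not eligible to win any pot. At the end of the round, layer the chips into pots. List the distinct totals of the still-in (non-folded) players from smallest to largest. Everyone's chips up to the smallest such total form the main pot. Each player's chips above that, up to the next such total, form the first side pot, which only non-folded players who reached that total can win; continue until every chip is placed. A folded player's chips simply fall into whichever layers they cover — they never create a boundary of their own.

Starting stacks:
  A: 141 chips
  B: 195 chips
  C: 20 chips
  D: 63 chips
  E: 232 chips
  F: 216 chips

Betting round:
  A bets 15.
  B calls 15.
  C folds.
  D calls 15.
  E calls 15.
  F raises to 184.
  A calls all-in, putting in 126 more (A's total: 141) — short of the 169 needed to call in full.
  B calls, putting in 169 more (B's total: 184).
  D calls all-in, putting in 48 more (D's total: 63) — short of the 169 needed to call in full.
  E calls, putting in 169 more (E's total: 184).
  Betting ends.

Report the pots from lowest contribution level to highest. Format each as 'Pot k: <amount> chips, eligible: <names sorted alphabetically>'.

Contributions: A=141, B=184, D=63, E=184, F=184
Folded: C
Pot levels (distinct totals of non-folded players): 63, 141, 184
Layer 1-63: 63 each from A, B, D, E, F = 63*5 = 315 chips; eligible A, B, D, E, F
Layer 64-141: 78 each from A, B, E, F = 78*4 = 312 chips; eligible A, B, E, F
Layer 142-184: 43 each from B, E, F = 43*3 = 129 chips; eligible B, E, F

Pot 1: 315 chips, eligible: A, B, D, E, F
Pot 2: 312 chips, eligible: A, B, E, F
Pot 3: 129 chips, eligible: B, E, F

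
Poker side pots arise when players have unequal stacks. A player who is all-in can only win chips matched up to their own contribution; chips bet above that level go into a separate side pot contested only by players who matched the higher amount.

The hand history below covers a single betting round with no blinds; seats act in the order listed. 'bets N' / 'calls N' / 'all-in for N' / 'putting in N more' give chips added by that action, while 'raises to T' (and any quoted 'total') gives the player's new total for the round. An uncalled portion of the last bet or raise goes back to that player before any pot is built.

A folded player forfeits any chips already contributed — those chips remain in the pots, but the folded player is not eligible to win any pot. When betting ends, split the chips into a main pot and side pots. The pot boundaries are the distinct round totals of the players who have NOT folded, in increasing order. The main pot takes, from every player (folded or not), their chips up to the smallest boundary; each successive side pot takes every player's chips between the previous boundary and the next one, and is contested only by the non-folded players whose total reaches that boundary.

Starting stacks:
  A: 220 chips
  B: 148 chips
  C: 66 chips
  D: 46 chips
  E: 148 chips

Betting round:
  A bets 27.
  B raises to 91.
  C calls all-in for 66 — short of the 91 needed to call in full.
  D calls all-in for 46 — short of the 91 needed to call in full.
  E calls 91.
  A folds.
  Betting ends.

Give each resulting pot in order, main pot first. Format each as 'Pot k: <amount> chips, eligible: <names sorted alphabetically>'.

Contributions: A=27, B=91, C=66, D=46, E=91
Folded: A
Pot levels (distinct totals of non-folded players): 46, 66, 91
Layer 1-46: A 27 + B 46 + C 46 + D 46 + E 46 = 211 chips; eligible B, C, D, E
Layer 47-66: 20 each from B, C, E = 20*3 = 60 chips; eligible B, C, E
Layer 67-91: 25 each from B, E = 25*2 = 50 chips; eligible B, E

Pot 1: 211 chips, eligible: B, C, D, E
Pot 2: 60 chips, eligible: B, C, E
Pot 3: 50 chips, eligible: B, E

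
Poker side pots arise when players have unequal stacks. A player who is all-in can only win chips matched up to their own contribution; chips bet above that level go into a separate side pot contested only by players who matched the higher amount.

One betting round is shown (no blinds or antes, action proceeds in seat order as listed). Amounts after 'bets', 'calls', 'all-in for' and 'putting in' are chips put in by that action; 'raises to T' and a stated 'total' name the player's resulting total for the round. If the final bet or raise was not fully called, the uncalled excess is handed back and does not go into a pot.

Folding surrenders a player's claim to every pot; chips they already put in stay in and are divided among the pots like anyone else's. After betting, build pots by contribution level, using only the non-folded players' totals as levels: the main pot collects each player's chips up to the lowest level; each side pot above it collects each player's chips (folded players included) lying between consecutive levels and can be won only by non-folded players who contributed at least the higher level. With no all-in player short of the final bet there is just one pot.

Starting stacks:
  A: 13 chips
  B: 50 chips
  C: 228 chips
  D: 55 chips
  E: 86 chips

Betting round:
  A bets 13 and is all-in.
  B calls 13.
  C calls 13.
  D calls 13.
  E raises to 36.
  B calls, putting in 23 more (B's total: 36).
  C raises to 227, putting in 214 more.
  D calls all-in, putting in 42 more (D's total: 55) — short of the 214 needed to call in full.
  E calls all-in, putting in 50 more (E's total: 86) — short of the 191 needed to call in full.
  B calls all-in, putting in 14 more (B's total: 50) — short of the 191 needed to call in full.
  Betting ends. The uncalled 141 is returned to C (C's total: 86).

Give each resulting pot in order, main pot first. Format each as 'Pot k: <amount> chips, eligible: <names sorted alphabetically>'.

Contributions (after 141 returned to C): A=13, B=50, C=86, D=55, E=86
Pot levels (distinct totals of non-folded players): 13, 50, 55, 86
Layer 1-13: 13 each from A, B, C, D, E = 13*5 = 65 chips; eligible A, B, C, D, E
Layer 14-50: 37 each from B, C, D, E = 37*4 = 148 chips; eligible B, C, D, E
Layer 51-55: 5 each from C, D, E = 5*3 = 15 chips; eligible C, D, E
Layer 56-86: 31 each from C, E = 31*2 = 62 chips; eligible C, E

Pot 1: 65 chips, eligible: A, B, C, D, E
Pot 2: 148 chips, eligible: B, C, D, E
Pot 3: 15 chips, eligible: C, D, E
Pot 4: 62 chips, eligible: C, E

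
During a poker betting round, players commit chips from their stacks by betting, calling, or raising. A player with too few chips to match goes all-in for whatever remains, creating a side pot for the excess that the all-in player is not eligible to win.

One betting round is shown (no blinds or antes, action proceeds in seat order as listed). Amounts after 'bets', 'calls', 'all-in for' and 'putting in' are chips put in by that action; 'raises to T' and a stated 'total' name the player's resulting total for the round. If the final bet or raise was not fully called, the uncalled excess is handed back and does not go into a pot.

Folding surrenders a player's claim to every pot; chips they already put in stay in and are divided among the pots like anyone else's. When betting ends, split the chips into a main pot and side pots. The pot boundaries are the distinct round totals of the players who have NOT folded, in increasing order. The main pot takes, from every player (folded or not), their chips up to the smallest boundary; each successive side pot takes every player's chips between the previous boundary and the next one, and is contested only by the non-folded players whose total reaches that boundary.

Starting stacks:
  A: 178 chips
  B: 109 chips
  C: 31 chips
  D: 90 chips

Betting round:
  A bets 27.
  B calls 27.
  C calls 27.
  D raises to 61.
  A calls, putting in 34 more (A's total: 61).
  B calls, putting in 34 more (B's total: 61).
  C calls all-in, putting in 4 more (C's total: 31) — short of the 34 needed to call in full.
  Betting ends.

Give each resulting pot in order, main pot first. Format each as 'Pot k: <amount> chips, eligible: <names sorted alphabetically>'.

Pot 1: 124 chips, eligible: A, B, C, D
Pot 2: 90 chips, eligible: A, B, D

Derivation:
Contributions: A=61, B=61, C=31, D=61
Pot levels (distinct totals of non-folded players): 31, 61
Layer 1-31: 31 each from A, B, C, D = 31*4 = 124 chips; eligible A, B, C, D
Layer 32-61: 30 each from A, B, D = 30*3 = 90 chips; eligible A, B, D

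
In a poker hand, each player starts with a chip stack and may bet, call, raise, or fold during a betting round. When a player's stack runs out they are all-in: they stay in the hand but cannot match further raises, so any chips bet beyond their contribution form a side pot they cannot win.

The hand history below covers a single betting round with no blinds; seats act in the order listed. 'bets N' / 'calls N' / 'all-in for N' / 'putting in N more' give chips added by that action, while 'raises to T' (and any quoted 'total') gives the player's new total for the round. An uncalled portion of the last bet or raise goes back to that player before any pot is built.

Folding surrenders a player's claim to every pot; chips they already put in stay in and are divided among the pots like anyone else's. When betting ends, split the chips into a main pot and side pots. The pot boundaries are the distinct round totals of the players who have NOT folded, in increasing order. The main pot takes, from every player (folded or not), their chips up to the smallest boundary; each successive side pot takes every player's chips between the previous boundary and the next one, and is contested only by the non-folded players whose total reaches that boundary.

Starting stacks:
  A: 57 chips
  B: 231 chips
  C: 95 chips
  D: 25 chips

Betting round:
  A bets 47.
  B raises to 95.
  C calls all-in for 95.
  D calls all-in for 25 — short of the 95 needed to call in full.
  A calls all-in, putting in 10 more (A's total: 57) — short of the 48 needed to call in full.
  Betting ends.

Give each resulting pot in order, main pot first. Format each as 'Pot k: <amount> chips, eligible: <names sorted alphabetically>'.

Pot 1: 100 chips, eligible: A, B, C, D
Pot 2: 96 chips, eligible: A, B, C
Pot 3: 76 chips, eligible: B, C

Derivation:
Contributions: A=57, B=95, C=95, D=25
Pot levels (distinct totals of non-folded players): 25, 57, 95
Layer 1-25: 25 each from A, B, C, D = 25*4 = 100 chips; eligible A, B, C, D
Layer 26-57: 32 each from A, B, C = 32*3 = 96 chips; eligible A, B, C
Layer 58-95: 38 each from B, C = 38*2 = 76 chips; eligible B, C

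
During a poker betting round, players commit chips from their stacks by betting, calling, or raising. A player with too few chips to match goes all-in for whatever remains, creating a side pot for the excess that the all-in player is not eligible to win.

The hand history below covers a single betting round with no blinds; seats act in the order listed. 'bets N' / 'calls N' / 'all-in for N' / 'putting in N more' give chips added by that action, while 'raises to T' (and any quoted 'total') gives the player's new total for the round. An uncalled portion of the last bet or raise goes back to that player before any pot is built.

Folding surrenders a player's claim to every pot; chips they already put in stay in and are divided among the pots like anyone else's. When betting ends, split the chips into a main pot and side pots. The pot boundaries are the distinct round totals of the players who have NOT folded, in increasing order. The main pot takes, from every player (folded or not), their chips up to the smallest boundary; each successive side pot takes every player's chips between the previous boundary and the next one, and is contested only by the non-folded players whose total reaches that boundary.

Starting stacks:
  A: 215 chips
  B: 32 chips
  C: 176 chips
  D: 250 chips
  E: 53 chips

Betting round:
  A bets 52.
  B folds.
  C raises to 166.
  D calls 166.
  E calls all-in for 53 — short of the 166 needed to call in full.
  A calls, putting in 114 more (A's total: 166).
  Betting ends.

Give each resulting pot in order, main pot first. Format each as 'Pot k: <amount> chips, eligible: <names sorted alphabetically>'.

Contributions: A=166, C=166, D=166, E=53
Folded: B
Pot levels (distinct totals of non-folded players): 53, 166
Layer 1-53: 53 each from A, C, D, E = 53*4 = 212 chips; eligible A, C, D, E
Layer 54-166: 113 each from A, C, D = 113*3 = 339 chips; eligible A, C, D

Pot 1: 212 chips, eligible: A, C, D, E
Pot 2: 339 chips, eligible: A, C, D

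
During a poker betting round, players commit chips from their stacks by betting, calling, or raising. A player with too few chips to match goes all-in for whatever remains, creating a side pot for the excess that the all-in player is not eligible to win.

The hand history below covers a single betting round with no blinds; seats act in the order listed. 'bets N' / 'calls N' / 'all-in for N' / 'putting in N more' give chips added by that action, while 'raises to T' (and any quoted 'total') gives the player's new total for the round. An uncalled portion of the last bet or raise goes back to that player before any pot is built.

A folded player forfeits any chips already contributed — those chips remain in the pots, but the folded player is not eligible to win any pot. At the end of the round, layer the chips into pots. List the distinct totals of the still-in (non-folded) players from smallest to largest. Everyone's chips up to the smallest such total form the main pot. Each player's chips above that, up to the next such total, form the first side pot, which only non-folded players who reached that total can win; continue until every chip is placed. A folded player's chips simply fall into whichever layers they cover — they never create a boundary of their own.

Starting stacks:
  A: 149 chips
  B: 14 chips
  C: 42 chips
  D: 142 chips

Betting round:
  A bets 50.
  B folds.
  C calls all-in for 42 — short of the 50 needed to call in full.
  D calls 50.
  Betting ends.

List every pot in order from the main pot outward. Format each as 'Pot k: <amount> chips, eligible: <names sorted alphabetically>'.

Pot 1: 126 chips, eligible: A, C, D
Pot 2: 16 chips, eligible: A, D

Derivation:
Contributions: A=50, C=42, D=50
Folded: B
Pot levels (distinct totals of non-folded players): 42, 50
Layer 1-42: 42 each from A, C, D = 42*3 = 126 chips; eligible A, C, D
Layer 43-50: 8 each from A, D = 8*2 = 16 chips; eligible A, D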